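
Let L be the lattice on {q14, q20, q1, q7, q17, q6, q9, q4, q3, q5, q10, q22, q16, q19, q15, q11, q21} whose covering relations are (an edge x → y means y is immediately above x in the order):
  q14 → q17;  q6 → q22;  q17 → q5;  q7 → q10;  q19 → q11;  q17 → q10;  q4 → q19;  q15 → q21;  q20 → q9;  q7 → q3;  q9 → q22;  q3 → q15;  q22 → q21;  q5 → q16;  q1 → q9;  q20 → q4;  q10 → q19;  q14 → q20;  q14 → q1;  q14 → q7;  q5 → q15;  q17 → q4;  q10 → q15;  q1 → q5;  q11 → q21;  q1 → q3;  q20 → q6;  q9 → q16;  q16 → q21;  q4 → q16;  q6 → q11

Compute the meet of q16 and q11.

q4

Common lower bounds of {q16, q11}: q14, q17, q20, q4.
The greatest among these is q4.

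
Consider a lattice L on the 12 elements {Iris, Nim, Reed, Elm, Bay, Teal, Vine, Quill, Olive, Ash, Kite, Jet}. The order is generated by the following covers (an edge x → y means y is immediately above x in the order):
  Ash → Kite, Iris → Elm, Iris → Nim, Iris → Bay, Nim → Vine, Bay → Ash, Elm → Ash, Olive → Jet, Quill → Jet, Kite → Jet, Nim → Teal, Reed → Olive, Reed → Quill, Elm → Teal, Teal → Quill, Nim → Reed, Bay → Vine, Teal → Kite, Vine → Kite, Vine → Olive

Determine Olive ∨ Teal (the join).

Common upper bounds of {Olive, Teal}: Jet.
The least among these is Jet.

Jet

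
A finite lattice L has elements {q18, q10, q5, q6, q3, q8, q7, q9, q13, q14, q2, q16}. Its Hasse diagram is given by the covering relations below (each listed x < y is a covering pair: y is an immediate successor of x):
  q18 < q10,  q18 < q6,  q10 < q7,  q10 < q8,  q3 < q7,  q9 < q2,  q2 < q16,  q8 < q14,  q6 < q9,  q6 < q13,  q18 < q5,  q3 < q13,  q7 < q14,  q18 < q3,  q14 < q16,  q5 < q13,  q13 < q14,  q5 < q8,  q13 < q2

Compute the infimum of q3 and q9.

Common lower bounds of {q3, q9}: q18.
The greatest among these is q18.

q18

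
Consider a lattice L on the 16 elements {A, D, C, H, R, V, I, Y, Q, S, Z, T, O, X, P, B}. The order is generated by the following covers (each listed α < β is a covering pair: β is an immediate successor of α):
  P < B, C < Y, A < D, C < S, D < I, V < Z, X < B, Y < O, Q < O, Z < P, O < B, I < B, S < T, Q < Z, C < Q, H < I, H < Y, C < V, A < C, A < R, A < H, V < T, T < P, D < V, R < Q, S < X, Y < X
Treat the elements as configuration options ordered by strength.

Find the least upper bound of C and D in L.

V

Common upper bounds of {C, D}: B, P, T, V, Z.
The least among these is V.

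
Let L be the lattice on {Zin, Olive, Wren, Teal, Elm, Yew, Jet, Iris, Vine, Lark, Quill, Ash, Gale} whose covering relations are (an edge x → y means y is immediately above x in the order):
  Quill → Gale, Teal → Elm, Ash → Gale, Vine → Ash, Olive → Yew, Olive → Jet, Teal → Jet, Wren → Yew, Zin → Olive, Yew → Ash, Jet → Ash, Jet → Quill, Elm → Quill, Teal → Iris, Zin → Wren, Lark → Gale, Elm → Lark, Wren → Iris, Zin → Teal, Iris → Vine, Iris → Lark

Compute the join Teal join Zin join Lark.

Common upper bounds of {Teal, Zin, Lark}: Gale, Lark.
The least among these is Lark.

Lark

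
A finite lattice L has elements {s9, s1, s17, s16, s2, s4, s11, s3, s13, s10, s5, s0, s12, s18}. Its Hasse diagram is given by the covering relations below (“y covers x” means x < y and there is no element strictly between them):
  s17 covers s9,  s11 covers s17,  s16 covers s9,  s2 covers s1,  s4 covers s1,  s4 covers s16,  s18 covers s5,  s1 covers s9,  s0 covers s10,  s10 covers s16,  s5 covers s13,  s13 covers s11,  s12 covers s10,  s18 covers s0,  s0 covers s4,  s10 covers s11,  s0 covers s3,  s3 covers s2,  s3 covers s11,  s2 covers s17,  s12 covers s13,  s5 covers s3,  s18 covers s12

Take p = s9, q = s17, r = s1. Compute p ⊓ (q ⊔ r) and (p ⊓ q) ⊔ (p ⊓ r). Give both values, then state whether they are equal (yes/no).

q ⊔ r = s2, so p ⊓ (q ⊔ r) = s9 ⊓ s2 = s9.
p ⊓ q = s9 and p ⊓ r = s9, so (p ⊓ q) ⊔ (p ⊓ r) = s9 ⊔ s9 = s9.
Equal: yes.

s9; s9; yes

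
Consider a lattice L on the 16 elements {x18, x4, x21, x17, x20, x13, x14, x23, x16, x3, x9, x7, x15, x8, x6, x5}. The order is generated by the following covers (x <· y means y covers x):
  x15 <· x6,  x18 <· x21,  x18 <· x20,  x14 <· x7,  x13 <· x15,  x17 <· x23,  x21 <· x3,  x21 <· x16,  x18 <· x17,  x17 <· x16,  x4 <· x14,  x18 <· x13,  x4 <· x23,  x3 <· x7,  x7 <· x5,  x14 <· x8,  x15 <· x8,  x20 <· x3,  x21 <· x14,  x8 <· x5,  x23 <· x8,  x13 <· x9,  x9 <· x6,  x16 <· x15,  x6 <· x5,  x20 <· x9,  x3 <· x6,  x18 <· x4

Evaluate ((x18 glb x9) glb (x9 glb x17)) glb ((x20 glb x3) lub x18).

x18 ∧ x9 = x18
x9 ∧ x17 = x18
x18 ∧ x18 = x18
x20 ∧ x3 = x20
x20 ∨ x18 = x20
x18 ∧ x20 = x18

x18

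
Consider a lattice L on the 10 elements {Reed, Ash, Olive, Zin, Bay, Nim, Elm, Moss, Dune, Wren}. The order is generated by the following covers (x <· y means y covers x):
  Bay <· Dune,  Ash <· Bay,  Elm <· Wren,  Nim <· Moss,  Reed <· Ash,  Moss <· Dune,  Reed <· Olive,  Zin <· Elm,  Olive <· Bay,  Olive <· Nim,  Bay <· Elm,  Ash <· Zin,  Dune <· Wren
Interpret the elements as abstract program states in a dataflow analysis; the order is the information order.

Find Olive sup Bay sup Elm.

Elm

Common upper bounds of {Olive, Bay, Elm}: Elm, Wren.
The least among these is Elm.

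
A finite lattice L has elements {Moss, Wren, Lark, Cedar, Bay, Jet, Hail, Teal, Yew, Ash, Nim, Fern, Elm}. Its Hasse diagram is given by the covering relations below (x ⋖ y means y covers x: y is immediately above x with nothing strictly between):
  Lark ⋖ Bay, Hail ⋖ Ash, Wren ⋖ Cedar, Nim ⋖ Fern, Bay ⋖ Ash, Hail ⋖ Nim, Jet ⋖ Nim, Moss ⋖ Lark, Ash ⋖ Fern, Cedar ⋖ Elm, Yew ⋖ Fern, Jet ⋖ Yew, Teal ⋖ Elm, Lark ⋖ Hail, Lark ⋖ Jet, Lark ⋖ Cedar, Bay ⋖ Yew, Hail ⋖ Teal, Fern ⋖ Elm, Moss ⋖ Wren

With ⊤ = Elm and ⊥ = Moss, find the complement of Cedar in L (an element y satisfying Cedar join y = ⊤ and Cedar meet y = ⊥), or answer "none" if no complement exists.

For every candidate y, either Cedar ∨ y ≠ Elm or Cedar ∧ y ≠ Moss; no complement exists.

none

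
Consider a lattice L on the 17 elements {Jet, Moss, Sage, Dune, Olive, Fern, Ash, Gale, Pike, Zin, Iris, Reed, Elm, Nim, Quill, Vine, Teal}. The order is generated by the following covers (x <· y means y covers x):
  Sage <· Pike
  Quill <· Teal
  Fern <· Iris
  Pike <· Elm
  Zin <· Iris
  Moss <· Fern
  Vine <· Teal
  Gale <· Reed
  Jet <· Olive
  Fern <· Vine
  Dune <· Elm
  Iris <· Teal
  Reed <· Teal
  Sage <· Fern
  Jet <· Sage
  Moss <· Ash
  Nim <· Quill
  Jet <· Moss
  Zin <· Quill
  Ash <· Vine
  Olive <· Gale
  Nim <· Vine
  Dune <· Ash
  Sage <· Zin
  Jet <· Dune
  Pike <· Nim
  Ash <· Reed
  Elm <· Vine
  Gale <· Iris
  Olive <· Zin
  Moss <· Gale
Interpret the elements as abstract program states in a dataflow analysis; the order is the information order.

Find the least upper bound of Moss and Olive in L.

Gale

Common upper bounds of {Moss, Olive}: Gale, Iris, Reed, Teal.
The least among these is Gale.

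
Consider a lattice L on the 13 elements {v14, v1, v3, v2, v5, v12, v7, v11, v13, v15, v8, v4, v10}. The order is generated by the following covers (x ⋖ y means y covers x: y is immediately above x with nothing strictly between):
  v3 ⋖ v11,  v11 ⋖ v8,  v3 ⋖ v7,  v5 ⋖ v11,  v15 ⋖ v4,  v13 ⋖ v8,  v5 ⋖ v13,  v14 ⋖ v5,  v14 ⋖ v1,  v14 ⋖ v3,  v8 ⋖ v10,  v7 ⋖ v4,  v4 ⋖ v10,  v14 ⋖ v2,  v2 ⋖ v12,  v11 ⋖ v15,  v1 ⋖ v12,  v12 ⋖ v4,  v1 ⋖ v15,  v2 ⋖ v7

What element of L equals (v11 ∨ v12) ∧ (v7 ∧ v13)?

v14

v11 ∨ v12 = v4
v7 ∧ v13 = v14
v4 ∧ v14 = v14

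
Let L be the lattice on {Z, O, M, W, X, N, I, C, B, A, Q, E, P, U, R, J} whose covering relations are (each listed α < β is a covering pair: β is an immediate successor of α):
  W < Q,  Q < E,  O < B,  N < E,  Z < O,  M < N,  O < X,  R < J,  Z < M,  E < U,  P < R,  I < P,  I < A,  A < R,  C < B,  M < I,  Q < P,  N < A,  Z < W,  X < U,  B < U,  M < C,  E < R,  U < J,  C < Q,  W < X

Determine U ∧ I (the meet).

M

Common lower bounds of {U, I}: M, Z.
The greatest among these is M.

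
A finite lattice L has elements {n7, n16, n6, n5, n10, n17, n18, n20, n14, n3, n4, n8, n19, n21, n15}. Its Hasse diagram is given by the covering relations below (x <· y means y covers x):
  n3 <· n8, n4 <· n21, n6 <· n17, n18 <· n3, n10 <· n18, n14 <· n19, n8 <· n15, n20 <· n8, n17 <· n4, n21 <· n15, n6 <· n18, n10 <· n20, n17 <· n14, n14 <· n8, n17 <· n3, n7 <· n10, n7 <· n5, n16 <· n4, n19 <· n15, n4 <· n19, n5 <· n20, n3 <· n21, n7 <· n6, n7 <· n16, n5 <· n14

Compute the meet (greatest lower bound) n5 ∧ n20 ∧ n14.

n5

Common lower bounds of {n5, n20, n14}: n5, n7.
The greatest among these is n5.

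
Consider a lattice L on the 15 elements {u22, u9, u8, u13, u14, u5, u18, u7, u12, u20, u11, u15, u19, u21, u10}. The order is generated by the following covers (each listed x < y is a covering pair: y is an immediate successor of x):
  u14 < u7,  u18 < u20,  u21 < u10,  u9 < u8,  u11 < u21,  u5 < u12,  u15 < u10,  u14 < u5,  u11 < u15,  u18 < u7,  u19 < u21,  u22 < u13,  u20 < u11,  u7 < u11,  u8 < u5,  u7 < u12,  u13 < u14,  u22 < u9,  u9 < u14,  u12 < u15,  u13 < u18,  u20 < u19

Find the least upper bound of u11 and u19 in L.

Common upper bounds of {u11, u19}: u10, u21.
The least among these is u21.

u21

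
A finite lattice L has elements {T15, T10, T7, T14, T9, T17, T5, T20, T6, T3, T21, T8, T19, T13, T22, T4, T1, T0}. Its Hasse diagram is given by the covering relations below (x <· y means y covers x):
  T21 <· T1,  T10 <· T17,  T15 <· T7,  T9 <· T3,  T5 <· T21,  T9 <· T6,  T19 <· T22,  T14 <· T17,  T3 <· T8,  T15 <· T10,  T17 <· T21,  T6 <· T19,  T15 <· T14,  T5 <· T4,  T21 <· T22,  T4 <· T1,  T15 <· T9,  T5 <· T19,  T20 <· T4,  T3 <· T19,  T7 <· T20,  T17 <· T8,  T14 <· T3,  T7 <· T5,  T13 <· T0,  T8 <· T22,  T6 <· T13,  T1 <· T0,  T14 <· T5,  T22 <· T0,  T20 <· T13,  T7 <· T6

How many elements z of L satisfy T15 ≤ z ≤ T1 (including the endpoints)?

10

The interval [T15, T1] = {T1, T10, T14, T15, T17, T20, T21, T4, T5, T7}, which has 10 elements.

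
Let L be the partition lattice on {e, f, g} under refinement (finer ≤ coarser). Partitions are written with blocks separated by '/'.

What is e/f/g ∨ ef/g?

The join of e/f/g and ef/g merges any blocks that overlap across the partitions, giving ef/g.

ef/g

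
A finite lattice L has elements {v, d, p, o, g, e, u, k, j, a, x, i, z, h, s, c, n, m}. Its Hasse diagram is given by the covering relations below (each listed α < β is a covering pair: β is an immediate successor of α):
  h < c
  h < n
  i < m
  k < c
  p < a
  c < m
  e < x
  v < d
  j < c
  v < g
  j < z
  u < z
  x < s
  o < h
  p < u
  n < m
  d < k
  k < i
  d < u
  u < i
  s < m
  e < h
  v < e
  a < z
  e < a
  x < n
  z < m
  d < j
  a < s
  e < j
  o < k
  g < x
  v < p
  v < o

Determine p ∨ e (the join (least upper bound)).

a

Common upper bounds of {p, e}: a, m, s, z.
The least among these is a.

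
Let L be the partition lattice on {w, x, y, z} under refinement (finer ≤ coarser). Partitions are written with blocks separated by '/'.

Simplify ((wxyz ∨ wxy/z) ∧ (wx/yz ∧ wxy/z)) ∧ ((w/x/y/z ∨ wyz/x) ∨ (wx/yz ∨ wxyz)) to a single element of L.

wx/y/z

wxyz ∨ wxy/z = wxyz
wx/yz ∧ wxy/z = wx/y/z
wxyz ∧ wx/y/z = wx/y/z
w/x/y/z ∨ wyz/x = wyz/x
wx/yz ∨ wxyz = wxyz
wyz/x ∨ wxyz = wxyz
wx/y/z ∧ wxyz = wx/y/z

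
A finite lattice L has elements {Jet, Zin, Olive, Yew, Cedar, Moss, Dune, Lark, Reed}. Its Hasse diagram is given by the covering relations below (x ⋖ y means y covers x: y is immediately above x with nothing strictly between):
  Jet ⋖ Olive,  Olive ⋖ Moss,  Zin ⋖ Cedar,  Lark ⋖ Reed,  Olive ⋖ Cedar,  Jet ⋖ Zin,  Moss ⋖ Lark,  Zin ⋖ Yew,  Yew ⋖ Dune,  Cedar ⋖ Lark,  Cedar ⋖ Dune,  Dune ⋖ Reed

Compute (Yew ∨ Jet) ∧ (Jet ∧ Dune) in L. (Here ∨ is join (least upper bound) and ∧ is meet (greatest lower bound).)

Jet

Yew ∨ Jet = Yew
Jet ∧ Dune = Jet
Yew ∧ Jet = Jet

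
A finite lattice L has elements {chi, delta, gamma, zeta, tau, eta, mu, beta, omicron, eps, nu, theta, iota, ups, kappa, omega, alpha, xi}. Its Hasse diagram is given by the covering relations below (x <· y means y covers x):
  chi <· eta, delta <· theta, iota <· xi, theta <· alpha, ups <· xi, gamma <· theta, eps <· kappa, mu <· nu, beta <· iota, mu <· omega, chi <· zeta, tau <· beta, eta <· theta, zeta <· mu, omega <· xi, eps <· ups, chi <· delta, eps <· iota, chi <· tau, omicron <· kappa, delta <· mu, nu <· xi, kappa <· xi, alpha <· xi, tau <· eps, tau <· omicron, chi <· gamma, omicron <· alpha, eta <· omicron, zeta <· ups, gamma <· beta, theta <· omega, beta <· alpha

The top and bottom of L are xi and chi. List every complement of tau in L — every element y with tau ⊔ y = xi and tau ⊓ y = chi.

Need y with tau ∨ y = xi and tau ∧ y = chi.
Checking each element gives: mu, nu, omega.

mu, nu, omega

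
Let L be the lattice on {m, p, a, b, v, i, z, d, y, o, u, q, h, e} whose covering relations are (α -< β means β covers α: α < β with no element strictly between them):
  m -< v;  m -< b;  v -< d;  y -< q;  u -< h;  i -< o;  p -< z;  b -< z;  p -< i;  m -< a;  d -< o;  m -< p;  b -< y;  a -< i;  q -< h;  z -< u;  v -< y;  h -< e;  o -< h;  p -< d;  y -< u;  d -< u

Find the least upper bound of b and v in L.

y

Common upper bounds of {b, v}: e, h, q, u, y.
The least among these is y.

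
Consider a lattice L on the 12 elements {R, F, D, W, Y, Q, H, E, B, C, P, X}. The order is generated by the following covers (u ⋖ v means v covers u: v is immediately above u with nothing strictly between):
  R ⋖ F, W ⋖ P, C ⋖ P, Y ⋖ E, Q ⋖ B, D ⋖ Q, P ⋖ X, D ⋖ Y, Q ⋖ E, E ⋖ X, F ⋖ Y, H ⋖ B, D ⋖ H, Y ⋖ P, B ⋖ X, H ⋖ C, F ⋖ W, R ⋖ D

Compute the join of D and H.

Common upper bounds of {D, H}: B, C, H, P, X.
The least among these is H.

H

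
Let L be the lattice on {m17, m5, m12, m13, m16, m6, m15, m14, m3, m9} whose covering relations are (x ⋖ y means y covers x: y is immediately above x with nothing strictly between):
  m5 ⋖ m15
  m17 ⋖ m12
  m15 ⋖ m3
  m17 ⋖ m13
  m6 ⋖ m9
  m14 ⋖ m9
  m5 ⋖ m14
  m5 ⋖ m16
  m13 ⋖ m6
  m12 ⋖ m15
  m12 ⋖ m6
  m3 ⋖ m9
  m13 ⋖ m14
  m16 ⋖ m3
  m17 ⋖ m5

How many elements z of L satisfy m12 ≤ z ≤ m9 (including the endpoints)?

5

The interval [m12, m9] = {m12, m15, m3, m6, m9}, which has 5 elements.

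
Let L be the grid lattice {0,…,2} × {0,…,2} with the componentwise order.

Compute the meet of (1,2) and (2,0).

In a product of chains, the meet is componentwise min, giving (1,0).

(1,0)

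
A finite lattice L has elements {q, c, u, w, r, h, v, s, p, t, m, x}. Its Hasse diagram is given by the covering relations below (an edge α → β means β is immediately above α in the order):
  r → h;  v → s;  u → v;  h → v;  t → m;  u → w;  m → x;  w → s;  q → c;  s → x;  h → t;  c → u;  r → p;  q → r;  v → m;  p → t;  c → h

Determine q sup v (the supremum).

v

Common upper bounds of {q, v}: m, s, v, x.
The least among these is v.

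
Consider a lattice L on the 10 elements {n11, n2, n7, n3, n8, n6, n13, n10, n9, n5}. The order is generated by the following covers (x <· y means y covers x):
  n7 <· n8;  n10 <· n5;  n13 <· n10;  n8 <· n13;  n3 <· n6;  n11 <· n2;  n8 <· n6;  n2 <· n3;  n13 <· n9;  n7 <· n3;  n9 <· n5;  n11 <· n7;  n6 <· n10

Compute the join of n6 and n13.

Common upper bounds of {n6, n13}: n10, n5.
The least among these is n10.

n10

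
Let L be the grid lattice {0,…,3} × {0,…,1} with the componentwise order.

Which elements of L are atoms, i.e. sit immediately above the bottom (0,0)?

(0,1), (1,0)

The atoms are exactly the elements that cover (0,0): (0,1), (1,0).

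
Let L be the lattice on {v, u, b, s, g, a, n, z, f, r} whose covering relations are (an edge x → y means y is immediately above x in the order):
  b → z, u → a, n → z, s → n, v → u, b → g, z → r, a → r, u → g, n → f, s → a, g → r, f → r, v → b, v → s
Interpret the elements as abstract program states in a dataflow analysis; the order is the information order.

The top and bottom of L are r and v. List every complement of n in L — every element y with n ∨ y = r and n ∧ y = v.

g, u

Need y with n ∨ y = r and n ∧ y = v.
Checking each element gives: g, u.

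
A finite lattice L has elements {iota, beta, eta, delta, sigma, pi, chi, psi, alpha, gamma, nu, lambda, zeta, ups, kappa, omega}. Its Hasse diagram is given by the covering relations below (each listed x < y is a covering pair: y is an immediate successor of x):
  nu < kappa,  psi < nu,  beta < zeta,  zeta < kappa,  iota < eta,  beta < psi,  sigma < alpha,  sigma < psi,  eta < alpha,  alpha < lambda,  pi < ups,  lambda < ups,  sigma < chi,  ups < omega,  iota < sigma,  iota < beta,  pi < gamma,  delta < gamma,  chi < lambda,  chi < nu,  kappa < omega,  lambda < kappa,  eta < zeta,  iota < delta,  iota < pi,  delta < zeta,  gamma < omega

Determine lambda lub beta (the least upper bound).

Common upper bounds of {lambda, beta}: kappa, omega.
The least among these is kappa.

kappa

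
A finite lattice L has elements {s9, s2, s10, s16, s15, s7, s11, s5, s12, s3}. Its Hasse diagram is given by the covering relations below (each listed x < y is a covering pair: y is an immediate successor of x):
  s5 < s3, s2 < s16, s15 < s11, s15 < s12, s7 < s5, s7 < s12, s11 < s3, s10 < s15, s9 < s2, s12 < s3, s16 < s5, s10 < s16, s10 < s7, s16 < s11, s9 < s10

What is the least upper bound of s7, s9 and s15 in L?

Common upper bounds of {s7, s9, s15}: s12, s3.
The least among these is s12.

s12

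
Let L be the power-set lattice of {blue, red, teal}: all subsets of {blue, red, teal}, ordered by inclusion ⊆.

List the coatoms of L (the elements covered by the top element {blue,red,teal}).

The coatoms are exactly the elements covered by {blue,red,teal}: {blue,red}, {blue,teal}, {red,teal}.

{blue,red}, {blue,teal}, {red,teal}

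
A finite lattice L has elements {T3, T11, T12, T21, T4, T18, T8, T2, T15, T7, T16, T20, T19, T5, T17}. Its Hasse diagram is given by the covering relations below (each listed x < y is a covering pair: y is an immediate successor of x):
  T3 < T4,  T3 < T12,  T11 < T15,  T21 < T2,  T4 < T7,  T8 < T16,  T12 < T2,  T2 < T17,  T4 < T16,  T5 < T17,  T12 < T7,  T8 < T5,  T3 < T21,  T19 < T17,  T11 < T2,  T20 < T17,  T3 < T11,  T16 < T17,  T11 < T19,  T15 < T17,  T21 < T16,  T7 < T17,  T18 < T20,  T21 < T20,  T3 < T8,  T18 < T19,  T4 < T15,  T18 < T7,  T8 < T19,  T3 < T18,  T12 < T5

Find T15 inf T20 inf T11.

T3

Common lower bounds of {T15, T20, T11}: T3.
The greatest among these is T3.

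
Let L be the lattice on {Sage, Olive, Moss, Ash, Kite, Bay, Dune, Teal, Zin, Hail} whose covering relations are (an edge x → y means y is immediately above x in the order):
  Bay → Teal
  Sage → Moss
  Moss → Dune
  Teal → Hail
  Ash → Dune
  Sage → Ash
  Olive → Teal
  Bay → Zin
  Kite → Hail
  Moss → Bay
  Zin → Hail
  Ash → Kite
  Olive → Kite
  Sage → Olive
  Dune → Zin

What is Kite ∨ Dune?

Hail

Common upper bounds of {Kite, Dune}: Hail.
The least among these is Hail.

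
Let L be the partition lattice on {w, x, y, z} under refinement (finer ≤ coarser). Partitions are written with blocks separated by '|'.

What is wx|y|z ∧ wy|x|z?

w|x|y|z

The meet (common refinement) of wx|y|z and wy|x|z intersects blocks pairwise, giving w|x|y|z.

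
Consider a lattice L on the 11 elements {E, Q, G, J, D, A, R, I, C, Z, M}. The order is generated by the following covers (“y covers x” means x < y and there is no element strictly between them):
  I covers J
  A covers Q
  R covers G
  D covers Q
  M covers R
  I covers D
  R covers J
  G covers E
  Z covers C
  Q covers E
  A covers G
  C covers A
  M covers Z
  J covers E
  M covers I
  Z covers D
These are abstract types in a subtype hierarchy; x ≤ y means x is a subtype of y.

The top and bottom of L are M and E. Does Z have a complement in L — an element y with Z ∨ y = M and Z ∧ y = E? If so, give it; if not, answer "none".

Need y with Z ∨ y = M and Z ∧ y = E.
Checking each element gives: J.

J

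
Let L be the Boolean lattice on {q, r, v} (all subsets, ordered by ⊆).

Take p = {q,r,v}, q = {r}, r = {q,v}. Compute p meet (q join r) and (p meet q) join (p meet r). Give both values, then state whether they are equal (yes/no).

q join r = {q,r,v}, so p meet (q join r) = {q,r,v} meet {q,r,v} = {q,r,v}.
p meet q = {r} and p meet r = {q,v}, so (p meet q) join (p meet r) = {r} join {q,v} = {q,r,v}.
Equal: yes.

{q,r,v}; {q,r,v}; yes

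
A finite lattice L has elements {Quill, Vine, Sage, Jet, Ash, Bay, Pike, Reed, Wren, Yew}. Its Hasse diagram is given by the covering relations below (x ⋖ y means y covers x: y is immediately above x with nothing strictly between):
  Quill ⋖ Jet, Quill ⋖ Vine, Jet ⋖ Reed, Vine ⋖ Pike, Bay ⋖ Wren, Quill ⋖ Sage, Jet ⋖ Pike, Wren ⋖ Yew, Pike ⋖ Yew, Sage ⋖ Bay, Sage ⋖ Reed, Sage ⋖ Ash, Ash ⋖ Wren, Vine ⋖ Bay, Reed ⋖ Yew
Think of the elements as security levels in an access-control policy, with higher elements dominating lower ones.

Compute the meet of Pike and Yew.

Pike

Common lower bounds of {Pike, Yew}: Jet, Pike, Quill, Vine.
The greatest among these is Pike.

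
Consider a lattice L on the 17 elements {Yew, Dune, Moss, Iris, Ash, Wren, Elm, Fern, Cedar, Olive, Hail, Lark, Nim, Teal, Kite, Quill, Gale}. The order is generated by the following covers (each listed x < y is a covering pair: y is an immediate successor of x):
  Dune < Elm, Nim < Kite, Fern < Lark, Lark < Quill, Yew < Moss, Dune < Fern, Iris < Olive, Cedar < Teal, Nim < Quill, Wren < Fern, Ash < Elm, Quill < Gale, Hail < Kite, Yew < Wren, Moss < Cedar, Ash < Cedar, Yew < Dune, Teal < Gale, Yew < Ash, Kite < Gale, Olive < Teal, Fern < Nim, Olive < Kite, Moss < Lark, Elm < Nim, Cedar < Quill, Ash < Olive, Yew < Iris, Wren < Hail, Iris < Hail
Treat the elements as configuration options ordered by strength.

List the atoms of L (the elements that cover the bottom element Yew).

Ash, Dune, Iris, Moss, Wren

The atoms are exactly the elements that cover Yew: Ash, Dune, Iris, Moss, Wren.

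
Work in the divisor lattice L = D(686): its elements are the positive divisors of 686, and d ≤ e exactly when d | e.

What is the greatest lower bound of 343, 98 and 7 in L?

In the divisibility order, the meet is the greatest common divisor: gcd(343, 98, 7) = 7.

7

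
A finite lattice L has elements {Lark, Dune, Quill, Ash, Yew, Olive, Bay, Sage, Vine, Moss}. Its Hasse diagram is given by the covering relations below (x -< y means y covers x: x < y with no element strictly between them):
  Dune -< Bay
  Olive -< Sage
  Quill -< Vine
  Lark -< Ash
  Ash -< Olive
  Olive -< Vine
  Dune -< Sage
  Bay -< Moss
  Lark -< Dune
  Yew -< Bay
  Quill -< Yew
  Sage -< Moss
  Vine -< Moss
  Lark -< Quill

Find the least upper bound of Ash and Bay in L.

Moss

Common upper bounds of {Ash, Bay}: Moss.
The least among these is Moss.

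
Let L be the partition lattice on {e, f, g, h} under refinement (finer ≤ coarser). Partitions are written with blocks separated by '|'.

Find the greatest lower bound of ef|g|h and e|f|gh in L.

The meet (common refinement) of ef|g|h and e|f|gh intersects blocks pairwise, giving e|f|g|h.

e|f|g|h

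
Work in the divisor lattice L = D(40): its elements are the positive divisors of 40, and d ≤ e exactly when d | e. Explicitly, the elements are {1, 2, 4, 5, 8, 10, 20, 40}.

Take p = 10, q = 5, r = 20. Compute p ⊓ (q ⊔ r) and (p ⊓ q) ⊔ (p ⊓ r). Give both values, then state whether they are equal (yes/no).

10; 10; yes

q ⊔ r = 20, so p ⊓ (q ⊔ r) = 10 ⊓ 20 = 10.
p ⊓ q = 5 and p ⊓ r = 10, so (p ⊓ q) ⊔ (p ⊓ r) = 5 ⊔ 10 = 10.
Equal: yes.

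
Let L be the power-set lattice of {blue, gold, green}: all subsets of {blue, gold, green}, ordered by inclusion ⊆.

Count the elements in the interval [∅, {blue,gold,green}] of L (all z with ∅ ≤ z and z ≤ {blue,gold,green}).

8

The interval [∅, {blue,gold,green}] = {{blue,gold,green}, {blue,gold}, {blue,green}, {blue}, {gold,green}, {gold}, {green}, ∅}, which has 8 elements.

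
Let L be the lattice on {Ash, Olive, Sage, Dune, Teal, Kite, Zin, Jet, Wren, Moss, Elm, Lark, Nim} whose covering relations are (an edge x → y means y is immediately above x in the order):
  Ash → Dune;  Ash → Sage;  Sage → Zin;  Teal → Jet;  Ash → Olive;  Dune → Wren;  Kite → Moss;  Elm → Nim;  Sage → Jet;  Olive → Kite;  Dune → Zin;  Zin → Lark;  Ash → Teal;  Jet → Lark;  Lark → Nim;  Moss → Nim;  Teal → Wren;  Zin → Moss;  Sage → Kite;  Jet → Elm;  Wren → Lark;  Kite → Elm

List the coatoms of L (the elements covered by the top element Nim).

The coatoms are exactly the elements covered by Nim: Elm, Lark, Moss.

Elm, Lark, Moss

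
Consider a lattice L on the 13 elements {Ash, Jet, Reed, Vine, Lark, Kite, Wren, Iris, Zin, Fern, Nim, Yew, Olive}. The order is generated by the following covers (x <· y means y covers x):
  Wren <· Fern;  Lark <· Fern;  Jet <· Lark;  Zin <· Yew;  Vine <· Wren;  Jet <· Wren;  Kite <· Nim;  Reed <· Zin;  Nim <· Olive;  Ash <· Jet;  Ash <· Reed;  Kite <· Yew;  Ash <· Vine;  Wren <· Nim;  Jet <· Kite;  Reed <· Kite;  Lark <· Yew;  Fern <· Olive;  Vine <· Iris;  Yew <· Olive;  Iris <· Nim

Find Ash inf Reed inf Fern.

Ash

Common lower bounds of {Ash, Reed, Fern}: Ash.
The greatest among these is Ash.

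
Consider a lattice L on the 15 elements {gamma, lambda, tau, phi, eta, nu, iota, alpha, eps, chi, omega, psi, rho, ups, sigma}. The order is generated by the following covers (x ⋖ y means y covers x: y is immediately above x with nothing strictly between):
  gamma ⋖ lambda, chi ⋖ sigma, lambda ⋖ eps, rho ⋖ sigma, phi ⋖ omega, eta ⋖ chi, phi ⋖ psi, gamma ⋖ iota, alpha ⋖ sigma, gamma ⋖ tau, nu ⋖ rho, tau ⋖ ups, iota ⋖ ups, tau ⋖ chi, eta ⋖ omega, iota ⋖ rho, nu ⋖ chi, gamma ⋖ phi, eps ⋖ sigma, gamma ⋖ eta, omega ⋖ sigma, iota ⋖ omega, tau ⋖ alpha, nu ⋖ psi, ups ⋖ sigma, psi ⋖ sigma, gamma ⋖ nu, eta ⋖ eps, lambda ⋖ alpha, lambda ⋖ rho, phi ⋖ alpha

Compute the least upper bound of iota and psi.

Common upper bounds of {iota, psi}: sigma.
The least among these is sigma.

sigma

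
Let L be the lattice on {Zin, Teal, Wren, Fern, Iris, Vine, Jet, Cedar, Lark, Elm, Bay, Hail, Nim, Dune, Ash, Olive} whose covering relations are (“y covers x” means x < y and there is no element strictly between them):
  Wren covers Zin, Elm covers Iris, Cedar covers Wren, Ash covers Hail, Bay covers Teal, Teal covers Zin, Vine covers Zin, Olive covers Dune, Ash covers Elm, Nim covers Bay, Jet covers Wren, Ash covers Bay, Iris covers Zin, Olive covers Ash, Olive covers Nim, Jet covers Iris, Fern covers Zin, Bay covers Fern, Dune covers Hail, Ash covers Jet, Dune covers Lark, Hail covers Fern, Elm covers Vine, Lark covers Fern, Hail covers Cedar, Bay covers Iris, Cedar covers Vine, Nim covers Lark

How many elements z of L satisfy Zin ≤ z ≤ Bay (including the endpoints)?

5

The interval [Zin, Bay] = {Bay, Fern, Iris, Teal, Zin}, which has 5 elements.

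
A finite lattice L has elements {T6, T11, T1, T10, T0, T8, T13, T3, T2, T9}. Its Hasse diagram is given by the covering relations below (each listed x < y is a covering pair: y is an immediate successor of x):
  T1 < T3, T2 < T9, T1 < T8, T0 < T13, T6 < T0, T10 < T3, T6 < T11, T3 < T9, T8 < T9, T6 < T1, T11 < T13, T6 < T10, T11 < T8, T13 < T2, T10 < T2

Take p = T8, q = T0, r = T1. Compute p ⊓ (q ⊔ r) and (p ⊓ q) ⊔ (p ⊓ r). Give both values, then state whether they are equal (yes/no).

q ⊔ r = T9, so p ⊓ (q ⊔ r) = T8 ⊓ T9 = T8.
p ⊓ q = T6 and p ⊓ r = T1, so (p ⊓ q) ⊔ (p ⊓ r) = T6 ⊔ T1 = T1.
Equal: no.

T8; T1; no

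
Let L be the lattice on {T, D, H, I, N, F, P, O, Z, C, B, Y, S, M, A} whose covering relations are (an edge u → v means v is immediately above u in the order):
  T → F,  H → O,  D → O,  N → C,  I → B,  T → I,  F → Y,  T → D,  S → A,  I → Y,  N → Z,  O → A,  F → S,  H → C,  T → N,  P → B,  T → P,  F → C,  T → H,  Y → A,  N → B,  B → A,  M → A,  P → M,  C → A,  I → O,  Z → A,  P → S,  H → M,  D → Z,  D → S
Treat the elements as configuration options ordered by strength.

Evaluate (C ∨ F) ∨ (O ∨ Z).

A

C ∨ F = C
O ∨ Z = A
C ∨ A = A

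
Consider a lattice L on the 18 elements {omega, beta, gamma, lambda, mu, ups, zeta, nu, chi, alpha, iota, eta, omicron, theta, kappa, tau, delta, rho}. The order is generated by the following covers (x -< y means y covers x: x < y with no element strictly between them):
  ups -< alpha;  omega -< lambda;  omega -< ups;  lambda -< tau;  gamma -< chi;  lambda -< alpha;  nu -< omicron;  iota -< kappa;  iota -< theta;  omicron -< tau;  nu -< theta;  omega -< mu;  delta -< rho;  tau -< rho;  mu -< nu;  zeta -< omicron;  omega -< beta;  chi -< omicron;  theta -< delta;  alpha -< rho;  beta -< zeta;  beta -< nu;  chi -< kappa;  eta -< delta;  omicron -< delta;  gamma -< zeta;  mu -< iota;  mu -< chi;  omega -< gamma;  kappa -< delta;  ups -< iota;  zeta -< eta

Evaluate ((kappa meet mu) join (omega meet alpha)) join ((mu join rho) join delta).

rho

kappa ∧ mu = mu
omega ∧ alpha = omega
mu ∨ omega = mu
mu ∨ rho = rho
rho ∨ delta = rho
mu ∨ rho = rho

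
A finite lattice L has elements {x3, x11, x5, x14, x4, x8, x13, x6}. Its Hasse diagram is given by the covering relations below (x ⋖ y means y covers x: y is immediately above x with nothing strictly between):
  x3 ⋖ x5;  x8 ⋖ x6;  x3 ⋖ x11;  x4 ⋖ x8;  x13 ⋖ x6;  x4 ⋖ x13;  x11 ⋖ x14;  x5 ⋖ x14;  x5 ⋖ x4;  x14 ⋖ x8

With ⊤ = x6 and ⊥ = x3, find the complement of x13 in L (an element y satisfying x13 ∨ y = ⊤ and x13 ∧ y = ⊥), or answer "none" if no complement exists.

x11

Need y with x13 ∨ y = x6 and x13 ∧ y = x3.
Checking each element gives: x11.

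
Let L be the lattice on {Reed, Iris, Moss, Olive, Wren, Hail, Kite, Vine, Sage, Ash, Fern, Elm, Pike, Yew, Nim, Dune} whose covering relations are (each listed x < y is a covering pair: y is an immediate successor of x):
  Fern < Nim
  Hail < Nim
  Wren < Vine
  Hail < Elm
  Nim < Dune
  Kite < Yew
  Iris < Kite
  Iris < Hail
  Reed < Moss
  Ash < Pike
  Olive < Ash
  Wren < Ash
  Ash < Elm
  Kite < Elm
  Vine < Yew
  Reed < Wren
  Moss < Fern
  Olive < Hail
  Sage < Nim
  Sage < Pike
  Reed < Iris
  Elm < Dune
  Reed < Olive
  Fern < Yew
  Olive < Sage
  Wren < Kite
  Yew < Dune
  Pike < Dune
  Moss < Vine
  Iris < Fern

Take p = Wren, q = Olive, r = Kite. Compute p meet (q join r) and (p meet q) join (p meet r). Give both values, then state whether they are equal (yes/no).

Wren; Wren; yes

q join r = Elm, so p meet (q join r) = Wren meet Elm = Wren.
p meet q = Reed and p meet r = Wren, so (p meet q) join (p meet r) = Reed join Wren = Wren.
Equal: yes.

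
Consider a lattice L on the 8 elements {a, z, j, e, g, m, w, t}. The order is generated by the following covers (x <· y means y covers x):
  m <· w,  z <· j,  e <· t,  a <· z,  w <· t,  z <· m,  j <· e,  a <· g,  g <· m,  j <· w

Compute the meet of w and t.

w

Common lower bounds of {w, t}: a, g, j, m, w, z.
The greatest among these is w.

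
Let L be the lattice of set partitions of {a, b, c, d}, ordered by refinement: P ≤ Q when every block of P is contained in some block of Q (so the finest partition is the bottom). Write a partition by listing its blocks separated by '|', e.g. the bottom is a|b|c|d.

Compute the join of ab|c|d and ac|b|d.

abc|d

The join of ab|c|d and ac|b|d merges any blocks that overlap across the partitions, giving abc|d.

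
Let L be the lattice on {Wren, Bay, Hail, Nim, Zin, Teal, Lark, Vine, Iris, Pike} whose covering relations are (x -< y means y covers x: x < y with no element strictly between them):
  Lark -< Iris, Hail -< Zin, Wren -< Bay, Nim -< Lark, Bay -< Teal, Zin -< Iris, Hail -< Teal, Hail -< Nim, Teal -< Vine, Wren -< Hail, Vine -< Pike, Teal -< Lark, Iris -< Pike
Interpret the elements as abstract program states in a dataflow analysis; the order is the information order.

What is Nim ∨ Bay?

Lark

Common upper bounds of {Nim, Bay}: Iris, Lark, Pike.
The least among these is Lark.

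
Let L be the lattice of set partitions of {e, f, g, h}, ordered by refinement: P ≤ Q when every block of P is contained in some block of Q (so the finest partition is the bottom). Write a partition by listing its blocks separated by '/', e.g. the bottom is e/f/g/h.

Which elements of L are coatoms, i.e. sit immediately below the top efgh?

e/fgh, ef/gh, efg/h, efh/g, eg/fh, egh/f, eh/fg

The coatoms are exactly the elements covered by efgh: e/fgh, ef/gh, efg/h, efh/g, eg/fh, egh/f, eh/fg.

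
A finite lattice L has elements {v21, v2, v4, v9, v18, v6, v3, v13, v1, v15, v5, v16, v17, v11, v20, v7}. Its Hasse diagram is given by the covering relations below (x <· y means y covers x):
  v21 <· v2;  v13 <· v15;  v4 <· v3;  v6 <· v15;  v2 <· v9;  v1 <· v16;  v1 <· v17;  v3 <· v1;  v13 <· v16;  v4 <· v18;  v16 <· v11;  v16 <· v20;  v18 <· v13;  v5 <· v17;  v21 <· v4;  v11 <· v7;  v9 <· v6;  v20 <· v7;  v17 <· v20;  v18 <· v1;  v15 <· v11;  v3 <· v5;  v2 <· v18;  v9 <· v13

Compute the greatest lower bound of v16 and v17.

v1

Common lower bounds of {v16, v17}: v1, v18, v2, v21, v3, v4.
The greatest among these is v1.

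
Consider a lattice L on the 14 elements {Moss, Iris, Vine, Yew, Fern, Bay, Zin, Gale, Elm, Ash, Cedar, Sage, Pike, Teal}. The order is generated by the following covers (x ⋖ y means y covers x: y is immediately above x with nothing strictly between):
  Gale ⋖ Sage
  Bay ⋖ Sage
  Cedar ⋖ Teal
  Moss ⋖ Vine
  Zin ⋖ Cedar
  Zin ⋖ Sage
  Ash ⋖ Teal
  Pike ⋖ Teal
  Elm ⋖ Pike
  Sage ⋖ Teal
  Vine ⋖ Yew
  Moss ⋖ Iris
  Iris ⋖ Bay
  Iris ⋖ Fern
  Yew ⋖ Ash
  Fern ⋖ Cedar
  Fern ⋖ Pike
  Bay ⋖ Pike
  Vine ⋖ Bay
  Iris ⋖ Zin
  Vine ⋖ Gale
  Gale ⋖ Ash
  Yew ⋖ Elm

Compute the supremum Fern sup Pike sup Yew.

Pike

Common upper bounds of {Fern, Pike, Yew}: Pike, Teal.
The least among these is Pike.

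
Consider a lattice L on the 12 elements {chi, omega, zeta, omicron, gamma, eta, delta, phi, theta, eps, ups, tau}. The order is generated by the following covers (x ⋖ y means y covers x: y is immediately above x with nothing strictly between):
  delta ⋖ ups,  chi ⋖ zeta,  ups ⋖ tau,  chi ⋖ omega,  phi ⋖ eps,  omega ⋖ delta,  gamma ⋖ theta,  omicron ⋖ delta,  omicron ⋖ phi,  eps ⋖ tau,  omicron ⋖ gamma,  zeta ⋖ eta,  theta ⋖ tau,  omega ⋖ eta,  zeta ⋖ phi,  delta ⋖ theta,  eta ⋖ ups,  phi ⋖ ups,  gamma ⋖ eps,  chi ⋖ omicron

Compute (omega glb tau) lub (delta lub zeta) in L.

omega ∧ tau = omega
delta ∨ zeta = ups
omega ∨ ups = ups

ups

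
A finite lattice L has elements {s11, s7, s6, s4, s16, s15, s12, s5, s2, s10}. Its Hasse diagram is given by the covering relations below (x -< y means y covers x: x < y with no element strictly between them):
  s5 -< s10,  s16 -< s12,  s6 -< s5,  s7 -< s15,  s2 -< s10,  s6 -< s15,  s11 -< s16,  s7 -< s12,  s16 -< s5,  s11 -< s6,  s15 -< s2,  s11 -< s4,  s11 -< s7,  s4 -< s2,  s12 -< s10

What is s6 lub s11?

s6

Common upper bounds of {s6, s11}: s10, s15, s2, s5, s6.
The least among these is s6.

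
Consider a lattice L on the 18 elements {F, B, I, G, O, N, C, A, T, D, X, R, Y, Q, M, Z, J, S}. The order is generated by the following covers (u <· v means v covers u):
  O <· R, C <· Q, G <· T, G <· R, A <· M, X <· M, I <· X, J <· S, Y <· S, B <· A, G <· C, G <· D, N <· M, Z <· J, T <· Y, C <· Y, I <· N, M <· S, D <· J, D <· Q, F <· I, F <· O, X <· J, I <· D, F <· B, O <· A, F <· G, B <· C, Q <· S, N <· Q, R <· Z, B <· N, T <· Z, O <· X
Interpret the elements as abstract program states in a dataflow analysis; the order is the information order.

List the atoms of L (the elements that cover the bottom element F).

The atoms are exactly the elements that cover F: B, G, I, O.

B, G, I, O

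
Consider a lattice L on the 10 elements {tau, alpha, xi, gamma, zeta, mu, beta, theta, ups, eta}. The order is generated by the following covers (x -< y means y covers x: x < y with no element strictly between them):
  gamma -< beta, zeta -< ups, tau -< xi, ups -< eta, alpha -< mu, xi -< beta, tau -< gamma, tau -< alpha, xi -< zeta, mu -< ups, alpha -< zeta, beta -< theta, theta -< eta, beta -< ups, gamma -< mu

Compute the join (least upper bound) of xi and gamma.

Common upper bounds of {xi, gamma}: beta, eta, theta, ups.
The least among these is beta.

beta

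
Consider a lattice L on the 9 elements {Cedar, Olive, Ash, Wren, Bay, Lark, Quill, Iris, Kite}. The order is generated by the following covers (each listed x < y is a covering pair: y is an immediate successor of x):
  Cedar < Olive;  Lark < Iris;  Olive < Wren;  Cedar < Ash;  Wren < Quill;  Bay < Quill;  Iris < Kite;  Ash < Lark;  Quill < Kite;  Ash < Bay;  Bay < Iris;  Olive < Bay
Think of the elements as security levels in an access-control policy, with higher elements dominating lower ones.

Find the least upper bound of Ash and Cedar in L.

Ash

Common upper bounds of {Ash, Cedar}: Ash, Bay, Iris, Kite, Lark, Quill.
The least among these is Ash.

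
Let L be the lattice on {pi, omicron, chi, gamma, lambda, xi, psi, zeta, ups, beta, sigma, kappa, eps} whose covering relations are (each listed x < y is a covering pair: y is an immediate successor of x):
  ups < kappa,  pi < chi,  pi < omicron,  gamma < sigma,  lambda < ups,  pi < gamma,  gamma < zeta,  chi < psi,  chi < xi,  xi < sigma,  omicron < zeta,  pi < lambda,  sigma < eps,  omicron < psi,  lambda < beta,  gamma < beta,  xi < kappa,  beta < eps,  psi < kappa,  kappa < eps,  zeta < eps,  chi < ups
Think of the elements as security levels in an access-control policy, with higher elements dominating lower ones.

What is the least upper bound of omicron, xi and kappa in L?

Common upper bounds of {omicron, xi, kappa}: eps, kappa.
The least among these is kappa.

kappa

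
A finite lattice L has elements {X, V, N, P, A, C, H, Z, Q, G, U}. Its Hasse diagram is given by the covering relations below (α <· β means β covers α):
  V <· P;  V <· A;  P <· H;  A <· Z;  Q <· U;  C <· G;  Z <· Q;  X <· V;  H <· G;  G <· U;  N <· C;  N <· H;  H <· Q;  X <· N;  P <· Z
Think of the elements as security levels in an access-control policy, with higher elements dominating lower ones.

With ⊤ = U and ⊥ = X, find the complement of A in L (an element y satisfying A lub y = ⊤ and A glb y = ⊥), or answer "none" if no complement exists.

Need y with A ∨ y = U and A ∧ y = X.
Checking each element gives: C.

C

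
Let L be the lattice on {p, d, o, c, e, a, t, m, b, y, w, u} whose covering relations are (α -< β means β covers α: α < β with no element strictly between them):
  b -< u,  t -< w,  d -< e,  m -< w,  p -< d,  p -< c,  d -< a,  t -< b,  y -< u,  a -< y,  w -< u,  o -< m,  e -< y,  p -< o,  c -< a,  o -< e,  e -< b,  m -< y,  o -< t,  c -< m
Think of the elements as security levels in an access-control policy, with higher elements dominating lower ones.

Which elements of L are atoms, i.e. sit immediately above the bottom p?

The atoms are exactly the elements that cover p: c, d, o.

c, d, o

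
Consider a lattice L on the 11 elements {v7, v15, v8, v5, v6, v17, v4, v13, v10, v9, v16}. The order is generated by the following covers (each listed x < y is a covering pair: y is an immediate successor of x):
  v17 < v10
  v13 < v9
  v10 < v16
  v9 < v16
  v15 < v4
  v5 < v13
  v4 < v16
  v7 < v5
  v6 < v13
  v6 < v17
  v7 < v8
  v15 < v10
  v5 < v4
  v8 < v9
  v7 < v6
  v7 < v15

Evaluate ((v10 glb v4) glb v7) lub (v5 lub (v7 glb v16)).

v10 ∧ v4 = v15
v15 ∧ v7 = v7
v7 ∧ v16 = v7
v5 ∨ v7 = v5
v7 ∨ v5 = v5

v5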